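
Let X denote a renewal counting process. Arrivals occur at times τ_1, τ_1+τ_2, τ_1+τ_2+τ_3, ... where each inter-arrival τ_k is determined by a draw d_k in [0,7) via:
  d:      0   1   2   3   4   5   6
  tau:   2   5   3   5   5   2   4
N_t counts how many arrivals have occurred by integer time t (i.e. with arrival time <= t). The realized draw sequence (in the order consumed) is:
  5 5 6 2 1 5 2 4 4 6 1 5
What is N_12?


draw d_1=5: τ_1=2, arrival time A_1=2
draw d_2=5: τ_2=2, arrival time A_2=4
draw d_3=6: τ_3=4, arrival time A_3=8
draw d_4=2: τ_4=3, arrival time A_4=11
draw d_5=1: τ_5=5, arrival time A_5=16
draw d_6=5: τ_6=2, arrival time A_6=18
draw d_7=2: τ_7=3, arrival time A_7=21
draw d_8=4: τ_8=5, arrival time A_8=26
draw d_9=4: τ_9=5, arrival time A_9=31
draw d_10=6: τ_10=4, arrival time A_10=35
draw d_11=1: τ_11=5, arrival time A_11=40
draw d_12=5: τ_12=2, arrival time A_12=42
N_t over t=0..12: 0:0 1:0 2:1 3:1 4:2 5:2 6:2 7:2 8:3 9:3 10:3 11:4 12:4

4


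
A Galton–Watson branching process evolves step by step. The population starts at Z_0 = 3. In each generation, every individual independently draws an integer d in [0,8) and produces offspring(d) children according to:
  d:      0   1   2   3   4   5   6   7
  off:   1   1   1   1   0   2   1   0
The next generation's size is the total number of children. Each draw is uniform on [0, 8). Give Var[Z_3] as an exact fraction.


571389/262144

Outcome values over d=0..7: [1, 1, 1, 1, 0, 2, 1, 0]
Σy = 7, Σy² = 9, M = 8
μ = 7/8 = 7/8,  σ² = 9/8 − (7/8)² = 23/64
V_0 = 0, E_0 = 3
V_1 = 23/64·E_0 + (7/8)²·V_0 = 69/64;  E_1 = 21/8
V_2 = 23/64·E_1 + (7/8)²·V_1 = 7245/4096;  E_2 = 147/64
V_3 = 23/64·E_2 + (7/8)²·V_2 = 571389/262144;  E_3 = 1029/512


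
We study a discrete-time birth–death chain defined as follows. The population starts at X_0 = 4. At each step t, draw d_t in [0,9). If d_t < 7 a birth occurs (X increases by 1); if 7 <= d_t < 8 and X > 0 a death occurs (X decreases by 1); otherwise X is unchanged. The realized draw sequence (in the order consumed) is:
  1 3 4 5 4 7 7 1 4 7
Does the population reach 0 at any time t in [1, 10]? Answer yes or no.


no

t=0: X=4, d=1 → birth, X_1=5
t=1: X=5, d=3 → birth, X_2=6
t=2: X=6, d=4 → birth, X_3=7
t=3: X=7, d=5 → birth, X_4=8
t=4: X=8, d=4 → birth, X_5=9
t=5: X=9, d=7 → death, X_6=8
t=6: X=8, d=7 → death, X_7=7
t=7: X=7, d=1 → birth, X_8=8
t=8: X=8, d=4 → birth, X_9=9
t=9: X=9, d=7 → death, X_10=8


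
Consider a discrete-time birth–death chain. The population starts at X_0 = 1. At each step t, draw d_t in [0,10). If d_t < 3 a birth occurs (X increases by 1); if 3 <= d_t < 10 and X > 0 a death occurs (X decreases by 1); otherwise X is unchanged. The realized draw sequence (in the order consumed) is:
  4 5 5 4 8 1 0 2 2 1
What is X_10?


5

t=0: X=1, d=4 → death, X_1=0
t=1: X=0, d=5 → hold, X_2=0
t=2: X=0, d=5 → hold, X_3=0
t=3: X=0, d=4 → hold, X_4=0
t=4: X=0, d=8 → hold, X_5=0
t=5: X=0, d=1 → birth, X_6=1
t=6: X=1, d=0 → birth, X_7=2
t=7: X=2, d=2 → birth, X_8=3
t=8: X=3, d=2 → birth, X_9=4
t=9: X=4, d=1 → birth, X_10=5


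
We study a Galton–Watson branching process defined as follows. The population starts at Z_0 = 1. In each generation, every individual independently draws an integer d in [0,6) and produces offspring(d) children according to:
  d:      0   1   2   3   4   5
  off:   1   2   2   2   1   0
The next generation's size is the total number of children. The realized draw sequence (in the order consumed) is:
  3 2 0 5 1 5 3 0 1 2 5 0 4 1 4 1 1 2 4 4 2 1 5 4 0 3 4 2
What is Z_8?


gen 0: Z_0=1, draws=[3], offspring=[2], Z_1=2
gen 1: Z_1=2, draws=[2, 0], offspring=[2, 1], Z_2=3
gen 2: Z_2=3, draws=[5, 1, 5], offspring=[0, 2, 0], Z_3=2
gen 3: Z_3=2, draws=[3, 0], offspring=[2, 1], Z_4=3
gen 4: Z_4=3, draws=[1, 2, 5], offspring=[2, 2, 0], Z_5=4
gen 5: Z_5=4, draws=[0, 4, 1, 4], offspring=[1, 1, 2, 1], Z_6=5
gen 6: Z_6=5, draws=[1, 1, 2, 4, 4], offspring=[2, 2, 2, 1, 1], Z_7=8
gen 7: Z_7=8, draws=[2, 1, 5, 4, 0, 3, 4, 2], offspring=[2, 2, 0, 1, 1, 2, 1, 2], Z_8=11

11


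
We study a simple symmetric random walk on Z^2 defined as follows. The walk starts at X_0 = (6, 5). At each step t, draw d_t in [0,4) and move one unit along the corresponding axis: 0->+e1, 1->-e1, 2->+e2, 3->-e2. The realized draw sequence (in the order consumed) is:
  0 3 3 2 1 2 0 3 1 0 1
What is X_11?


t=0: X=(6, 5), d=0 → +e1, X_1=(7, 5)
t=1: X=(7, 5), d=3 → -e2, X_2=(7, 4)
t=2: X=(7, 4), d=3 → -e2, X_3=(7, 3)
t=3: X=(7, 3), d=2 → +e2, X_4=(7, 4)
t=4: X=(7, 4), d=1 → -e1, X_5=(6, 4)
t=5: X=(6, 4), d=2 → +e2, X_6=(6, 5)
t=6: X=(6, 5), d=0 → +e1, X_7=(7, 5)
t=7: X=(7, 5), d=3 → -e2, X_8=(7, 4)
t=8: X=(7, 4), d=1 → -e1, X_9=(6, 4)
t=9: X=(6, 4), d=0 → +e1, X_10=(7, 4)
t=10: X=(7, 4), d=1 → -e1, X_11=(6, 4)

(6, 4)


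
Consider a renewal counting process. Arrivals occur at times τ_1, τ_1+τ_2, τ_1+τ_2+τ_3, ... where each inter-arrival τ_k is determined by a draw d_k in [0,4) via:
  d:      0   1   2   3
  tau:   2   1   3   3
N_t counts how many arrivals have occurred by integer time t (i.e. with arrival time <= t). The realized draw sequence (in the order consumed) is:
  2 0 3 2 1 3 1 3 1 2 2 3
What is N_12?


draw d_1=2: τ_1=3, arrival time A_1=3
draw d_2=0: τ_2=2, arrival time A_2=5
draw d_3=3: τ_3=3, arrival time A_3=8
draw d_4=2: τ_4=3, arrival time A_4=11
draw d_5=1: τ_5=1, arrival time A_5=12
draw d_6=3: τ_6=3, arrival time A_6=15
draw d_7=1: τ_7=1, arrival time A_7=16
draw d_8=3: τ_8=3, arrival time A_8=19
draw d_9=1: τ_9=1, arrival time A_9=20
draw d_10=2: τ_10=3, arrival time A_10=23
draw d_11=2: τ_11=3, arrival time A_11=26
draw d_12=3: τ_12=3, arrival time A_12=29
N_t over t=0..12: 0:0 1:0 2:0 3:1 4:1 5:2 6:2 7:2 8:3 9:3 10:3 11:4 12:5

5


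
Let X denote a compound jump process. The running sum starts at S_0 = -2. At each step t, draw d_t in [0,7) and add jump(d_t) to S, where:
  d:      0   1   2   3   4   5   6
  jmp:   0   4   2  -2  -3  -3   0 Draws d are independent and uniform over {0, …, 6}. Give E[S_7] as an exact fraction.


-4

Outcome values over d=0..6: [0, 4, 2, -2, -3, -3, 0]
Σy = -2, Σy² = 42, M = 7
μ = -2/7 = -2/7,  σ² = 42/7 − (-2/7)² = 290/49
E[S_7] = -2 + 7·(-2/7) = -4


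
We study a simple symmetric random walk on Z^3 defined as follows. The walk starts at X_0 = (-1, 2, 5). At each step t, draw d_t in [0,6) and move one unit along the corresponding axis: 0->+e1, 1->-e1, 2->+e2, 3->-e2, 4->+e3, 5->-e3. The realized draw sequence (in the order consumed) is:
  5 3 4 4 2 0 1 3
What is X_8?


(-1, 1, 6)

t=0: X=(-1, 2, 5), d=5 → -e3, X_1=(-1, 2, 4)
t=1: X=(-1, 2, 4), d=3 → -e2, X_2=(-1, 1, 4)
t=2: X=(-1, 1, 4), d=4 → +e3, X_3=(-1, 1, 5)
t=3: X=(-1, 1, 5), d=4 → +e3, X_4=(-1, 1, 6)
t=4: X=(-1, 1, 6), d=2 → +e2, X_5=(-1, 2, 6)
t=5: X=(-1, 2, 6), d=0 → +e1, X_6=(0, 2, 6)
t=6: X=(0, 2, 6), d=1 → -e1, X_7=(-1, 2, 6)
t=7: X=(-1, 2, 6), d=3 → -e2, X_8=(-1, 1, 6)


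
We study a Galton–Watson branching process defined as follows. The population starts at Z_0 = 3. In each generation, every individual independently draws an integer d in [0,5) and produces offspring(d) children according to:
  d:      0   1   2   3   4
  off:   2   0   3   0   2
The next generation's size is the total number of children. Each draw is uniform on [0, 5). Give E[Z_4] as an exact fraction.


7203/625

Outcome values over d=0..4: [2, 0, 3, 0, 2]
Σy = 7, Σy² = 17, M = 5
μ = 7/5 = 7/5,  σ² = 17/5 − (7/5)² = 36/25
E[Z_0] = 3
E[Z_1] = 7/5·E[Z_0] = 21/5
E[Z_2] = 7/5·E[Z_1] = 147/25
E[Z_3] = 7/5·E[Z_2] = 1029/125
E[Z_4] = 7/5·E[Z_3] = 7203/625


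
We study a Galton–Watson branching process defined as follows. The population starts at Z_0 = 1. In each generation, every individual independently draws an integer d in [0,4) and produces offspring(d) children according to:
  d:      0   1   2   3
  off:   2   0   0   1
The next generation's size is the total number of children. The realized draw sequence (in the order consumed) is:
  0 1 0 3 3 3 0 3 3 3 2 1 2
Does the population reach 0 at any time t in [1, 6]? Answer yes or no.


yes

gen 0: Z_0=1, draws=[0], offspring=[2], Z_1=2
gen 1: Z_1=2, draws=[1, 0], offspring=[0, 2], Z_2=2
gen 2: Z_2=2, draws=[3, 3], offspring=[1, 1], Z_3=2
gen 3: Z_3=2, draws=[3, 0], offspring=[1, 2], Z_4=3
gen 4: Z_4=3, draws=[3, 3, 3], offspring=[1, 1, 1], Z_5=3
gen 5: Z_5=3, draws=[2, 1, 2], offspring=[0, 0, 0], Z_6=0


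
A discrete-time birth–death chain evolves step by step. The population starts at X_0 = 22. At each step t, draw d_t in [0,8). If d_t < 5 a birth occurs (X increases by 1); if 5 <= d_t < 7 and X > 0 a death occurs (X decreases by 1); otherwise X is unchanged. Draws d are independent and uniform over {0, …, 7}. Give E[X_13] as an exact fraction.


215/8

X can drop by at most 1 per step and X_0 = 22 > T = 13, so X_t >= 22 − t >= 9 > 0 for every t <= 13: the floor at 0 (the 'and X > 0' condition) never binds. Hence X_13 = X_0 + Σ_{t<13} Y_t with i.i.d. increments Y_t = y(d_t) ∈ {+1, −1, 0}.
Outcome values over d=0..7: [1, 1, 1, 1, 1, -1, -1, 0]
Σy = 3, Σy² = 7, M = 8
μ = 3/8 = 3/8,  σ² = 7/8 − (3/8)² = 47/64
E[X_13] = 22 + 13·(3/8) = 215/8


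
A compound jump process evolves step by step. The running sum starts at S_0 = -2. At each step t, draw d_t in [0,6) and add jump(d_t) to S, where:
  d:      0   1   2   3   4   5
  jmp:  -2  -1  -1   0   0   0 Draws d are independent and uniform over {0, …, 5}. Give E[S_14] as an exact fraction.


-34/3

Outcome values over d=0..5: [-2, -1, -1, 0, 0, 0]
Σy = -4, Σy² = 6, M = 6
μ = -4/6 = -2/3,  σ² = 6/6 − (-2/3)² = 5/9
E[S_14] = -2 + 14·(-2/3) = -34/3


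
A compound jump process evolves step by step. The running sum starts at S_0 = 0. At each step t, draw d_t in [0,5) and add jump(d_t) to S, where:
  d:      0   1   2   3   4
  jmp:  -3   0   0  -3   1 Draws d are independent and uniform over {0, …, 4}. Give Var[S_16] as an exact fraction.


Outcome values over d=0..4: [-3, 0, 0, -3, 1]
Σy = -5, Σy² = 19, M = 5
μ = -5/5 = -1,  σ² = 19/5 − (-1)² = 14/5
Independent increments: Var[S_16] = 16·σ² = 16·(14/5) = 224/5

224/5


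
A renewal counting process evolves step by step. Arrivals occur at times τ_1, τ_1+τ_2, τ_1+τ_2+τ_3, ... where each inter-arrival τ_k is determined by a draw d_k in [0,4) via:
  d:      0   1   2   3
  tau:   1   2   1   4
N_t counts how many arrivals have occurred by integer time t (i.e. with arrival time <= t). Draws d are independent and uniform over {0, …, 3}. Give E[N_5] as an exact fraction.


Inter-arrival values over d=0..3: [1, 2, 1, 4]
Each d has probability 1/4, so the pmf of τ is: f(1) = 1/2, f(2) = 1/4, f(4) = 1/4
Renewal equation for m(n) = E[N_n]: condition on τ_1 = k (if k <= n, one arrival plus a fresh copy on the remaining n−k steps): m(n) = F(n) + Σ_{k<=n} f(k)·m(n−k), where F(n) = P(τ <= n) and m(0) = 0
m(1) = F(1) = 1/2
m(2) = F(2) + f(1)·m(1) = 3/4 + 1/2·1/2 = 1
m(3) = F(3) + f(1)·m(2) + f(2)·m(1) = 3/4 + 1/2·1 + 1/4·1/2 = 11/8
m(4) = F(4) + f(1)·m(3) + f(2)·m(2) = 1 + 1/2·11/8 + 1/4·1 = 31/16
m(5) = F(5) + f(1)·m(4) + f(2)·m(3) + f(4)·m(1) = 1 + 1/2·31/16 + 1/4·11/8 + 1/4·1/2 = 39/16
E[N_5] = m(5) = 39/16

39/16


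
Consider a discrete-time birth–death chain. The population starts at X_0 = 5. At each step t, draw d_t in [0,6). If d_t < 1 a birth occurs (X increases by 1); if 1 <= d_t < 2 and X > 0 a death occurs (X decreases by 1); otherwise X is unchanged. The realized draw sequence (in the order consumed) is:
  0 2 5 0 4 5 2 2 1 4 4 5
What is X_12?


t=0: X=5, d=0 → birth, X_1=6
t=1: X=6, d=2 → hold, X_2=6
t=2: X=6, d=5 → hold, X_3=6
t=3: X=6, d=0 → birth, X_4=7
t=4: X=7, d=4 → hold, X_5=7
t=5: X=7, d=5 → hold, X_6=7
t=6: X=7, d=2 → hold, X_7=7
t=7: X=7, d=2 → hold, X_8=7
t=8: X=7, d=1 → death, X_9=6
t=9: X=6, d=4 → hold, X_10=6
t=10: X=6, d=4 → hold, X_11=6
t=11: X=6, d=5 → hold, X_12=6

6


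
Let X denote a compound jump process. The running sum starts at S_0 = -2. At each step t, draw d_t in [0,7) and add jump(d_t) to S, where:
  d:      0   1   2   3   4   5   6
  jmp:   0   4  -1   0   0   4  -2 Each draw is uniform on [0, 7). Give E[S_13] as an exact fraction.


51/7

Outcome values over d=0..6: [0, 4, -1, 0, 0, 4, -2]
Σy = 5, Σy² = 37, M = 7
μ = 5/7 = 5/7,  σ² = 37/7 − (5/7)² = 234/49
E[S_13] = -2 + 13·(5/7) = 51/7


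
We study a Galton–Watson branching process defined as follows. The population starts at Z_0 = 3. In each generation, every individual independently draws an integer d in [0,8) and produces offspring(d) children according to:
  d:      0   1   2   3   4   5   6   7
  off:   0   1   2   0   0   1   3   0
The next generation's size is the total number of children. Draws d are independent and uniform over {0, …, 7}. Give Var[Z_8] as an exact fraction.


1931739021991485/281474976710656

Outcome values over d=0..7: [0, 1, 2, 0, 0, 1, 3, 0]
Σy = 7, Σy² = 15, M = 8
μ = 7/8 = 7/8,  σ² = 15/8 − (7/8)² = 71/64
V_0 = 0, E_0 = 3
V_1 = 71/64·E_0 + (7/8)²·V_0 = 213/64;  E_1 = 21/8
V_2 = 71/64·E_1 + (7/8)²·V_1 = 22365/4096;  E_2 = 147/64
V_3 = 71/64·E_2 + (7/8)²·V_2 = 1763853/262144;  E_3 = 1029/512
V_4 = 71/64·E_3 + (7/8)²·V_3 = 123835005/16777216;  E_4 = 7203/4096
V_5 = 71/64·E_4 + (7/8)²·V_4 = 8162662893/1073741824;  E_5 = 50421/32768
V_6 = 71/64·E_5 + (7/8)²·V_5 = 517276350045/68719476736;  E_6 = 352947/262144
V_7 = 71/64·E_6 + (7/8)²·V_6 = 31915669776333/4398046511104;  E_7 = 2470629/2097152
V_8 = 71/64·E_7 + (7/8)²·V_7 = 1931739021991485/281474976710656;  E_8 = 17294403/16777216


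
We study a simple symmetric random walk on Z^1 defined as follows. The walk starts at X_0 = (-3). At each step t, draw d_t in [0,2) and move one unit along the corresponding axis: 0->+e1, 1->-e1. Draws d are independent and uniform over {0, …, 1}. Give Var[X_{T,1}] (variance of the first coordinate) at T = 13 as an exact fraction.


Outcome values over d=0..1: [1, -1]
Σy = 0, Σy² = 2, M = 2
μ = 0/2 = 0,  σ² = 2/2 − (0)² = 1
Independent increments: Var[X_13] = 13·σ² = 13·(1) = 13

13


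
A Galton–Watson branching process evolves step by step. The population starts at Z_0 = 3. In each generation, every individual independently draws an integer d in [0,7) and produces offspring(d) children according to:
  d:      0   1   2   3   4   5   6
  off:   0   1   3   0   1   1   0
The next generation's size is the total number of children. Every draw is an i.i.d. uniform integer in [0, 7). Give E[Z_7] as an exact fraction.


Outcome values over d=0..6: [0, 1, 3, 0, 1, 1, 0]
Σy = 6, Σy² = 12, M = 7
μ = 6/7 = 6/7,  σ² = 12/7 − (6/7)² = 48/49
E[Z_0] = 3
E[Z_1] = 6/7·E[Z_0] = 18/7
E[Z_2] = 6/7·E[Z_1] = 108/49
E[Z_3] = 6/7·E[Z_2] = 648/343
E[Z_4] = 6/7·E[Z_3] = 3888/2401
E[Z_5] = 6/7·E[Z_4] = 23328/16807
E[Z_6] = 6/7·E[Z_5] = 139968/117649
E[Z_7] = 6/7·E[Z_6] = 839808/823543

839808/823543


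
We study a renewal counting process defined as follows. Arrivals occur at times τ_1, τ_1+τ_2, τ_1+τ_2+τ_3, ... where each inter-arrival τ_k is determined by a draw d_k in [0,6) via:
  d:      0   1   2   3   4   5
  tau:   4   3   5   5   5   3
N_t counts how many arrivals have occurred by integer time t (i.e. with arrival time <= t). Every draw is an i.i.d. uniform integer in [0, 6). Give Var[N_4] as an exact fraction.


1/4

Inter-arrival values over d=0..5: [4, 3, 5, 5, 5, 3]
Each d has probability 1/6, so the pmf of τ is: f(3) = 1/3, f(4) = 1/6, f(5) = 1/2
Let p_n(j) = P(N_n = j), with p_0 = [1]. Condition on τ_1: p_n(0) = P(τ > n), and for j >= 1, p_n(j) = Σ_{k<=n} f(k)·p_{n−k}(j−1)
p_1 = [1]  (j = 0)
p_2 = [1]  (j = 0)
p_3 = [2/3, 1/3]  (j = 0..1)
p_4 = [1/2, 1/2]  (j = 0..1)
E[N_4] = Σ j·p_4(j) = 1/2;  E[N_4²] = Σ j²·p_4(j) = 1/2
Var[N_4] = 1/2 − (1/2)² = 1/4


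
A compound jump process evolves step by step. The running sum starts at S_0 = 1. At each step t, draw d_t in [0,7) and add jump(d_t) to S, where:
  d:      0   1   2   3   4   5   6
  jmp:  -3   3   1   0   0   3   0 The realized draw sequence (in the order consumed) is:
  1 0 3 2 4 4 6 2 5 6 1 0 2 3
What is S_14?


t=0: S=1, d=1, jump=3, S_1=4
t=1: S=4, d=0, jump=-3, S_2=1
t=2: S=1, d=3, jump=0, S_3=1
t=3: S=1, d=2, jump=1, S_4=2
t=4: S=2, d=4, jump=0, S_5=2
t=5: S=2, d=4, jump=0, S_6=2
t=6: S=2, d=6, jump=0, S_7=2
t=7: S=2, d=2, jump=1, S_8=3
t=8: S=3, d=5, jump=3, S_9=6
t=9: S=6, d=6, jump=0, S_10=6
t=10: S=6, d=1, jump=3, S_11=9
t=11: S=9, d=0, jump=-3, S_12=6
t=12: S=6, d=2, jump=1, S_13=7
t=13: S=7, d=3, jump=0, S_14=7

7


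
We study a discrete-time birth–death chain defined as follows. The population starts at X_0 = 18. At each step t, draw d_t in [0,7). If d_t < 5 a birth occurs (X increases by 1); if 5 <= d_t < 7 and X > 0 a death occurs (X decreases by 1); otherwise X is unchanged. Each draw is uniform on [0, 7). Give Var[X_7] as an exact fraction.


X can drop by at most 1 per step and X_0 = 18 > T = 7, so X_t >= 18 − t >= 11 > 0 for every t <= 7: the floor at 0 (the 'and X > 0' condition) never binds. Hence X_7 = X_0 + Σ_{t<7} Y_t with i.i.d. increments Y_t = y(d_t) ∈ {+1, −1, 0}.
Outcome values over d=0..6: [1, 1, 1, 1, 1, -1, -1]
Σy = 3, Σy² = 7, M = 7
μ = 3/7 = 3/7,  σ² = 7/7 − (3/7)² = 40/49
Independent increments: Var[X_7] = 7·σ² = 7·(40/49) = 40/7

40/7


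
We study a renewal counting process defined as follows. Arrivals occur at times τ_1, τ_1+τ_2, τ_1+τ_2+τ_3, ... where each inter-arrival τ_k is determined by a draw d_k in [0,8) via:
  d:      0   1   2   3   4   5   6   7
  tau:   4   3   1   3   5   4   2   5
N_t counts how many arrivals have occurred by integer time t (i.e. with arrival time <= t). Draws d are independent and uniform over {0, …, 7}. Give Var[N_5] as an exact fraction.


274833135/1073741824

Inter-arrival values over d=0..7: [4, 3, 1, 3, 5, 4, 2, 5]
Each d has probability 1/8, so the pmf of τ is: f(1) = 1/8, f(2) = 1/8, f(3) = 1/4, f(4) = 1/4, f(5) = 1/4
Let p_n(j) = P(N_n = j), with p_0 = [1]. Condition on τ_1: p_n(0) = P(τ > n), and for j >= 1, p_n(j) = Σ_{k<=n} f(k)·p_{n−k}(j−1)
p_1 = [7/8, 1/8]  (j = 0..1)
p_2 = [3/4, 15/64, 1/64]  (j = 0..2)
p_3 = [1/2, 29/64, 23/512, 1/512]  (j = 0..3)
p_4 = [1/4, 5/8, 15/128, 31/4096, 1/4096]  (j = 0..4)
p_5 = [0, 3/4, 115/512, 99/4096, 39/32768, 1/32768]  (j = 0..5)
E[N_5] = Σ j·p_5(j) = 41833/32768;  E[N_5²] = Σ j²·p_5(j) = 61793/32768
Var[N_5] = 61793/32768 − (41833/32768)² = 274833135/1073741824


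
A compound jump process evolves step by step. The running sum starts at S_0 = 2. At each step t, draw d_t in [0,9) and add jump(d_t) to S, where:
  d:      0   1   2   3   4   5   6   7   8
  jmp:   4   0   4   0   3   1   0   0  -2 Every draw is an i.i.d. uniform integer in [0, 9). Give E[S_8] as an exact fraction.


98/9

Outcome values over d=0..8: [4, 0, 4, 0, 3, 1, 0, 0, -2]
Σy = 10, Σy² = 46, M = 9
μ = 10/9 = 10/9,  σ² = 46/9 − (10/9)² = 314/81
E[S_8] = 2 + 8·(10/9) = 98/9


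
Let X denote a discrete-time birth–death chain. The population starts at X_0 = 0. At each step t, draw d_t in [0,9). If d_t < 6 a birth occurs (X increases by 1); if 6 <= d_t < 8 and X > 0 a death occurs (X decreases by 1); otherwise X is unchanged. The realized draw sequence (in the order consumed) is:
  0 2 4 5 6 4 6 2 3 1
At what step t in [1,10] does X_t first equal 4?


t=0: X=0, d=0 → birth, X_1=1
t=1: X=1, d=2 → birth, X_2=2
t=2: X=2, d=4 → birth, X_3=3
t=3: X=3, d=5 → birth, X_4=4
t=4: X=4, d=6 → death, X_5=3
t=5: X=3, d=4 → birth, X_6=4
t=6: X=4, d=6 → death, X_7=3
t=7: X=3, d=2 → birth, X_8=4
t=8: X=4, d=3 → birth, X_9=5
t=9: X=5, d=1 → birth, X_10=6

4


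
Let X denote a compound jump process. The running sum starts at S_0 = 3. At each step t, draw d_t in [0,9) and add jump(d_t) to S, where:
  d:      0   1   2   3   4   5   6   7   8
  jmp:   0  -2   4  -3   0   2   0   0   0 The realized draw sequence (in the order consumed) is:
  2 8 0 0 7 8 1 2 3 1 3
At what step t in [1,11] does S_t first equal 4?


t=0: S=3, d=2, jump=4, S_1=7
t=1: S=7, d=8, jump=0, S_2=7
t=2: S=7, d=0, jump=0, S_3=7
t=3: S=7, d=0, jump=0, S_4=7
t=4: S=7, d=7, jump=0, S_5=7
t=5: S=7, d=8, jump=0, S_6=7
t=6: S=7, d=1, jump=-2, S_7=5
t=7: S=5, d=2, jump=4, S_8=9
t=8: S=9, d=3, jump=-3, S_9=6
t=9: S=6, d=1, jump=-2, S_10=4
t=10: S=4, d=3, jump=-3, S_11=1

10


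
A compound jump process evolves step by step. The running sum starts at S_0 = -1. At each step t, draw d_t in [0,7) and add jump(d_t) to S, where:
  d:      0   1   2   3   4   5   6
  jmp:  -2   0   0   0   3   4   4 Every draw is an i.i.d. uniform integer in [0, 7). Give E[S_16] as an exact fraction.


137/7

Outcome values over d=0..6: [-2, 0, 0, 0, 3, 4, 4]
Σy = 9, Σy² = 45, M = 7
μ = 9/7 = 9/7,  σ² = 45/7 − (9/7)² = 234/49
E[S_16] = -1 + 16·(9/7) = 137/7


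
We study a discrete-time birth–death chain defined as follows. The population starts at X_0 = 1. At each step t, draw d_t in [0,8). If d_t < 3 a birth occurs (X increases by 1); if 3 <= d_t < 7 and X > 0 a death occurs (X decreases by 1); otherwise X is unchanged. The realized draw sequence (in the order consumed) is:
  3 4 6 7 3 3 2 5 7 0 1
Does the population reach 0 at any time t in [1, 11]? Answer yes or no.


yes

t=0: X=1, d=3 → death, X_1=0
t=1: X=0, d=4 → hold, X_2=0
t=2: X=0, d=6 → hold, X_3=0
t=3: X=0, d=7 → hold, X_4=0
t=4: X=0, d=3 → hold, X_5=0
t=5: X=0, d=3 → hold, X_6=0
t=6: X=0, d=2 → birth, X_7=1
t=7: X=1, d=5 → death, X_8=0
t=8: X=0, d=7 → hold, X_9=0
t=9: X=0, d=0 → birth, X_10=1
t=10: X=1, d=1 → birth, X_11=2


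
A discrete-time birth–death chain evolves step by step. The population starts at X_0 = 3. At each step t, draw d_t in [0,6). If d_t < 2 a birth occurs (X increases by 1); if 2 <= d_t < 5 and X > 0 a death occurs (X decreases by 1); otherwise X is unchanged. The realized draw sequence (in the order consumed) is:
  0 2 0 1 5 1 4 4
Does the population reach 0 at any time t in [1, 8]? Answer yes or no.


no

t=0: X=3, d=0 → birth, X_1=4
t=1: X=4, d=2 → death, X_2=3
t=2: X=3, d=0 → birth, X_3=4
t=3: X=4, d=1 → birth, X_4=5
t=4: X=5, d=5 → hold, X_5=5
t=5: X=5, d=1 → birth, X_6=6
t=6: X=6, d=4 → death, X_7=5
t=7: X=5, d=4 → death, X_8=4


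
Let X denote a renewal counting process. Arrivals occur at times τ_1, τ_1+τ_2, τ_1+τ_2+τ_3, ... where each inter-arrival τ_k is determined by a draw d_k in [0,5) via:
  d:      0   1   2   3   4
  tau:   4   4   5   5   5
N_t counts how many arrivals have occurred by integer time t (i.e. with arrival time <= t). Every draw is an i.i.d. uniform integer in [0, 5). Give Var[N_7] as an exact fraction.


0

Inter-arrival values over d=0..4: [4, 4, 5, 5, 5]
Each d has probability 1/5, so the pmf of τ is: f(4) = 2/5, f(5) = 3/5
Let p_n(j) = P(N_n = j), with p_0 = [1]. Condition on τ_1: p_n(0) = P(τ > n), and for j >= 1, p_n(j) = Σ_{k<=n} f(k)·p_{n−k}(j−1)
p_1 = [1]  (j = 0)
p_2 = [1]  (j = 0)
p_3 = [1]  (j = 0)
p_4 = [3/5, 2/5]  (j = 0..1)
p_5 = [0, 1]  (j = 0..1)
p_6 = [0, 1]  (j = 0..1)
p_7 = [0, 1]  (j = 0..1)
E[N_7] = Σ j·p_7(j) = 1;  E[N_7²] = Σ j²·p_7(j) = 1
Var[N_7] = 1 − (1)² = 0


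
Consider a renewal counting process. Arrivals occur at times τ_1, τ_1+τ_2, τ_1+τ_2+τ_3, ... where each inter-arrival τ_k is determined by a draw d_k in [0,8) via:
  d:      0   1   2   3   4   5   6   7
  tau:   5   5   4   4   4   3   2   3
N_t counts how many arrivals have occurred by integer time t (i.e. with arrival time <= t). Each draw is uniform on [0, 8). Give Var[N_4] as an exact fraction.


Inter-arrival values over d=0..7: [5, 5, 4, 4, 4, 3, 2, 3]
Each d has probability 1/8, so the pmf of τ is: f(2) = 1/8, f(3) = 1/4, f(4) = 3/8, f(5) = 1/4
Let p_n(j) = P(N_n = j), with p_0 = [1]. Condition on τ_1: p_n(0) = P(τ > n), and for j >= 1, p_n(j) = Σ_{k<=n} f(k)·p_{n−k}(j−1)
p_1 = [1]  (j = 0)
p_2 = [7/8, 1/8]  (j = 0..1)
p_3 = [5/8, 3/8]  (j = 0..1)
p_4 = [1/4, 47/64, 1/64]  (j = 0..2)
E[N_4] = Σ j·p_4(j) = 49/64;  E[N_4²] = Σ j²·p_4(j) = 51/64
Var[N_4] = 51/64 − (49/64)² = 863/4096

863/4096


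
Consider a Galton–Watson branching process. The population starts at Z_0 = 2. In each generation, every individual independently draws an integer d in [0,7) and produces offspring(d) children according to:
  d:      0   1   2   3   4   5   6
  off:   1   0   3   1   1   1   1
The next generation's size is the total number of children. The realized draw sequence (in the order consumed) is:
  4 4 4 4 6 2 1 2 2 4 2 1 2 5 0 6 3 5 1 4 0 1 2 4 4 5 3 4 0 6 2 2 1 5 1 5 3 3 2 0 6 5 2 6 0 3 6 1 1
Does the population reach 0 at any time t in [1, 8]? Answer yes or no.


gen 0: Z_0=2, draws=[4, 4], offspring=[1, 1], Z_1=2
gen 1: Z_1=2, draws=[4, 4], offspring=[1, 1], Z_2=2
gen 2: Z_2=2, draws=[6, 2], offspring=[1, 3], Z_3=4
gen 3: Z_3=4, draws=[1, 2, 2, 4], offspring=[0, 3, 3, 1], Z_4=7
gen 4: Z_4=7, draws=[2, 1, 2, 5, 0, 6, 3], offspring=[3, 0, 3, 1, 1, 1, 1], Z_5=10
gen 5: Z_5=10, draws=[5, 1, 4, 0, 1, 2, 4, 4, 5, 3], offspring=[1, 0, 1, 1, 0, 3, 1, 1, 1, 1], Z_6=10
gen 6: Z_6=10, draws=[4, 0, 6, 2, 2, 1, 5, 1, 5, 3], offspring=[1, 1, 1, 3, 3, 0, 1, 0, 1, 1], Z_7=12
gen 7: Z_7=12, draws=[3, 2, 0, 6, 5, 2, 6, 0, 3, 6, 1, 1], offspring=[1, 3, 1, 1, 1, 3, 1, 1, 1, 1, 0, 0], Z_8=14

no


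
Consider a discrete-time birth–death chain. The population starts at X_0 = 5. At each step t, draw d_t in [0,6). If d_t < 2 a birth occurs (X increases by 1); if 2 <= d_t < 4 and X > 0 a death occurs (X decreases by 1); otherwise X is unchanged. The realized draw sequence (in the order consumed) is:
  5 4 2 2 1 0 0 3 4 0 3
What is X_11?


t=0: X=5, d=5 → hold, X_1=5
t=1: X=5, d=4 → hold, X_2=5
t=2: X=5, d=2 → death, X_3=4
t=3: X=4, d=2 → death, X_4=3
t=4: X=3, d=1 → birth, X_5=4
t=5: X=4, d=0 → birth, X_6=5
t=6: X=5, d=0 → birth, X_7=6
t=7: X=6, d=3 → death, X_8=5
t=8: X=5, d=4 → hold, X_9=5
t=9: X=5, d=0 → birth, X_10=6
t=10: X=6, d=3 → death, X_11=5

5


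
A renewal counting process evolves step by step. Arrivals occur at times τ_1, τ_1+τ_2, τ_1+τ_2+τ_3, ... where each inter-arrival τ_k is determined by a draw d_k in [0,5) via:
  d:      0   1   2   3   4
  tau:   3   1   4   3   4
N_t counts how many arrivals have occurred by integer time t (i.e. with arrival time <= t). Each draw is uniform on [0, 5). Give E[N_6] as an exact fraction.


25606/15625

Inter-arrival values over d=0..4: [3, 1, 4, 3, 4]
Each d has probability 1/5, so the pmf of τ is: f(1) = 1/5, f(3) = 2/5, f(4) = 2/5
Renewal equation for m(n) = E[N_n]: condition on τ_1 = k (if k <= n, one arrival plus a fresh copy on the remaining n−k steps): m(n) = F(n) + Σ_{k<=n} f(k)·m(n−k), where F(n) = P(τ <= n) and m(0) = 0
m(1) = F(1) = 1/5
m(2) = F(2) + f(1)·m(1) = 1/5 + 1/5·1/5 = 6/25
m(3) = F(3) + f(1)·m(2) = 3/5 + 1/5·6/25 = 81/125
m(4) = F(4) + f(1)·m(3) + f(3)·m(1) = 1 + 1/5·81/125 + 2/5·1/5 = 756/625
m(5) = F(5) + f(1)·m(4) + f(3)·m(2) + f(4)·m(1) = 1 + 1/5·756/625 + 2/5·6/25 + 2/5·1/5 = 4431/3125
m(6) = F(6) + f(1)·m(5) + f(3)·m(3) + f(4)·m(2) = 1 + 1/5·4431/3125 + 2/5·81/125 + 2/5·6/25 = 25606/15625
E[N_6] = m(6) = 25606/15625


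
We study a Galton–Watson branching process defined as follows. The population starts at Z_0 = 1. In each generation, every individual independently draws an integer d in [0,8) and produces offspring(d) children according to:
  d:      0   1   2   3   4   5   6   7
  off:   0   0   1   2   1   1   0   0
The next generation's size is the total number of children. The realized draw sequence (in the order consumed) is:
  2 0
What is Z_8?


0

gen 0: Z_0=1, draws=[2], offspring=[1], Z_1=1
gen 1: Z_1=1, draws=[0], offspring=[0], Z_2=0
gen 2: Z_2=0, draws=[], offspring=[], Z_3=0
gen 3: Z_3=0, draws=[], offspring=[], Z_4=0
gen 4: Z_4=0, draws=[], offspring=[], Z_5=0
gen 5: Z_5=0, draws=[], offspring=[], Z_6=0
gen 6: Z_6=0, draws=[], offspring=[], Z_7=0
gen 7: Z_7=0, draws=[], offspring=[], Z_8=0


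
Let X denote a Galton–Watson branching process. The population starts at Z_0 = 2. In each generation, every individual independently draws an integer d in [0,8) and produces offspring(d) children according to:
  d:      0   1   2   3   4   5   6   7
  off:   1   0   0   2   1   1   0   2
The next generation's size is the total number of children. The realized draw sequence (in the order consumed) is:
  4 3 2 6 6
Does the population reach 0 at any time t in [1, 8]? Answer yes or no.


gen 0: Z_0=2, draws=[4, 3], offspring=[1, 2], Z_1=3
gen 1: Z_1=3, draws=[2, 6, 6], offspring=[0, 0, 0], Z_2=0
gen 2: Z_2=0, draws=[], offspring=[], Z_3=0
gen 3: Z_3=0, draws=[], offspring=[], Z_4=0
gen 4: Z_4=0, draws=[], offspring=[], Z_5=0
gen 5: Z_5=0, draws=[], offspring=[], Z_6=0
gen 6: Z_6=0, draws=[], offspring=[], Z_7=0
gen 7: Z_7=0, draws=[], offspring=[], Z_8=0

yes


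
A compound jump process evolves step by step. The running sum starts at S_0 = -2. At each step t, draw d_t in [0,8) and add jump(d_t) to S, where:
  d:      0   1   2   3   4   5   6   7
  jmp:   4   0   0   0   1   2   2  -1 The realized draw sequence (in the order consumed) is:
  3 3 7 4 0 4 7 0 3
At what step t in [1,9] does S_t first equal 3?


6

t=0: S=-2, d=3, jump=0, S_1=-2
t=1: S=-2, d=3, jump=0, S_2=-2
t=2: S=-2, d=7, jump=-1, S_3=-3
t=3: S=-3, d=4, jump=1, S_4=-2
t=4: S=-2, d=0, jump=4, S_5=2
t=5: S=2, d=4, jump=1, S_6=3
t=6: S=3, d=7, jump=-1, S_7=2
t=7: S=2, d=0, jump=4, S_8=6
t=8: S=6, d=3, jump=0, S_9=6


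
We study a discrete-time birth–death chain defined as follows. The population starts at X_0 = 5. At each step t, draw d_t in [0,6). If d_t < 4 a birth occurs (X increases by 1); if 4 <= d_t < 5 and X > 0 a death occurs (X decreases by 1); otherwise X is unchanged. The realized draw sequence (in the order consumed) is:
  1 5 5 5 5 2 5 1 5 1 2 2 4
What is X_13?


t=0: X=5, d=1 → birth, X_1=6
t=1: X=6, d=5 → hold, X_2=6
t=2: X=6, d=5 → hold, X_3=6
t=3: X=6, d=5 → hold, X_4=6
t=4: X=6, d=5 → hold, X_5=6
t=5: X=6, d=2 → birth, X_6=7
t=6: X=7, d=5 → hold, X_7=7
t=7: X=7, d=1 → birth, X_8=8
t=8: X=8, d=5 → hold, X_9=8
t=9: X=8, d=1 → birth, X_10=9
t=10: X=9, d=2 → birth, X_11=10
t=11: X=10, d=2 → birth, X_12=11
t=12: X=11, d=4 → death, X_13=10

10


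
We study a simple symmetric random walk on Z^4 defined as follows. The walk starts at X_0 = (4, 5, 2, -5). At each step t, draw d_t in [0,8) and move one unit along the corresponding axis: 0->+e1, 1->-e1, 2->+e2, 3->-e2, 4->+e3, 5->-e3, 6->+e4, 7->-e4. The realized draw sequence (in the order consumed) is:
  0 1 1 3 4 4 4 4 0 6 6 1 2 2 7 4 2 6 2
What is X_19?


t=0: X=(4, 5, 2, -5), d=0 → +e1, X_1=(5, 5, 2, -5)
t=1: X=(5, 5, 2, -5), d=1 → -e1, X_2=(4, 5, 2, -5)
t=2: X=(4, 5, 2, -5), d=1 → -e1, X_3=(3, 5, 2, -5)
t=3: X=(3, 5, 2, -5), d=3 → -e2, X_4=(3, 4, 2, -5)
t=4: X=(3, 4, 2, -5), d=4 → +e3, X_5=(3, 4, 3, -5)
t=5: X=(3, 4, 3, -5), d=4 → +e3, X_6=(3, 4, 4, -5)
t=6: X=(3, 4, 4, -5), d=4 → +e3, X_7=(3, 4, 5, -5)
t=7: X=(3, 4, 5, -5), d=4 → +e3, X_8=(3, 4, 6, -5)
t=8: X=(3, 4, 6, -5), d=0 → +e1, X_9=(4, 4, 6, -5)
t=9: X=(4, 4, 6, -5), d=6 → +e4, X_10=(4, 4, 6, -4)
t=10: X=(4, 4, 6, -4), d=6 → +e4, X_11=(4, 4, 6, -3)
t=11: X=(4, 4, 6, -3), d=1 → -e1, X_12=(3, 4, 6, -3)
t=12: X=(3, 4, 6, -3), d=2 → +e2, X_13=(3, 5, 6, -3)
t=13: X=(3, 5, 6, -3), d=2 → +e2, X_14=(3, 6, 6, -3)
t=14: X=(3, 6, 6, -3), d=7 → -e4, X_15=(3, 6, 6, -4)
t=15: X=(3, 6, 6, -4), d=4 → +e3, X_16=(3, 6, 7, -4)
t=16: X=(3, 6, 7, -4), d=2 → +e2, X_17=(3, 7, 7, -4)
t=17: X=(3, 7, 7, -4), d=6 → +e4, X_18=(3, 7, 7, -3)
t=18: X=(3, 7, 7, -3), d=2 → +e2, X_19=(3, 8, 7, -3)

(3, 8, 7, -3)


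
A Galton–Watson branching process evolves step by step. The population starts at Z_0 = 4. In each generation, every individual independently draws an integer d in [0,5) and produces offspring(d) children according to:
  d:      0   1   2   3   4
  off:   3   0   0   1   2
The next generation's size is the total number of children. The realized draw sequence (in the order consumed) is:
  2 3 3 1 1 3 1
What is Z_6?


gen 0: Z_0=4, draws=[2, 3, 3, 1], offspring=[0, 1, 1, 0], Z_1=2
gen 1: Z_1=2, draws=[1, 3], offspring=[0, 1], Z_2=1
gen 2: Z_2=1, draws=[1], offspring=[0], Z_3=0
gen 3: Z_3=0, draws=[], offspring=[], Z_4=0
gen 4: Z_4=0, draws=[], offspring=[], Z_5=0
gen 5: Z_5=0, draws=[], offspring=[], Z_6=0

0


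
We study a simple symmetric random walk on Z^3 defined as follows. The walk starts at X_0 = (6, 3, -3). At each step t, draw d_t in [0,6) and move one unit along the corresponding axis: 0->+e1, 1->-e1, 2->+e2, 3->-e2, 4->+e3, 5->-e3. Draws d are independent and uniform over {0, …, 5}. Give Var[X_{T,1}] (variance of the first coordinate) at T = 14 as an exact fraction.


Outcome values over d=0..5: [1, -1, 0, 0, 0, 0]
Σy = 0, Σy² = 2, M = 6
μ = 0/6 = 0,  σ² = 2/6 − (0)² = 1/3
Independent increments: Var[X_14] = 14·σ² = 14·(1/3) = 14/3

14/3


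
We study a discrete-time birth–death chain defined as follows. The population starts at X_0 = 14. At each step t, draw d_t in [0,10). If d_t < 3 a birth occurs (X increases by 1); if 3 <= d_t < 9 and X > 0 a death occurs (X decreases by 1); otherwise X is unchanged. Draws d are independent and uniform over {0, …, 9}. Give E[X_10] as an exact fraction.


11

X can drop by at most 1 per step and X_0 = 14 > T = 10, so X_t >= 14 − t >= 4 > 0 for every t <= 10: the floor at 0 (the 'and X > 0' condition) never binds. Hence X_10 = X_0 + Σ_{t<10} Y_t with i.i.d. increments Y_t = y(d_t) ∈ {+1, −1, 0}.
Outcome values over d=0..9: [1, 1, 1, -1, -1, -1, -1, -1, -1, 0]
Σy = -3, Σy² = 9, M = 10
μ = -3/10 = -3/10,  σ² = 9/10 − (-3/10)² = 81/100
E[X_10] = 14 + 10·(-3/10) = 11


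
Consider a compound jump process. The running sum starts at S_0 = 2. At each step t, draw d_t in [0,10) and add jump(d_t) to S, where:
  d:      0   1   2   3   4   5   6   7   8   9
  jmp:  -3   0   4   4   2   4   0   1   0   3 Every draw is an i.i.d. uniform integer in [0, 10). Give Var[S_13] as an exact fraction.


Outcome values over d=0..9: [-3, 0, 4, 4, 2, 4, 0, 1, 0, 3]
Σy = 15, Σy² = 71, M = 10
μ = 15/10 = 3/2,  σ² = 71/10 − (3/2)² = 97/20
Independent increments: Var[S_13] = 13·σ² = 13·(97/20) = 1261/20

1261/20


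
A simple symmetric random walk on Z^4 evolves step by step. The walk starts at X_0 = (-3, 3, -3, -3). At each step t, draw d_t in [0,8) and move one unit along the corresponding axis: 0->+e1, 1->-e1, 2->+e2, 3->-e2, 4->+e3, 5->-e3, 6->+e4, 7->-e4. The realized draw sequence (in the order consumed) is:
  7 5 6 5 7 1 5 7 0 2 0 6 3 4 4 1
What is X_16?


t=0: X=(-3, 3, -3, -3), d=7 → -e4, X_1=(-3, 3, -3, -4)
t=1: X=(-3, 3, -3, -4), d=5 → -e3, X_2=(-3, 3, -4, -4)
t=2: X=(-3, 3, -4, -4), d=6 → +e4, X_3=(-3, 3, -4, -3)
t=3: X=(-3, 3, -4, -3), d=5 → -e3, X_4=(-3, 3, -5, -3)
t=4: X=(-3, 3, -5, -3), d=7 → -e4, X_5=(-3, 3, -5, -4)
t=5: X=(-3, 3, -5, -4), d=1 → -e1, X_6=(-4, 3, -5, -4)
t=6: X=(-4, 3, -5, -4), d=5 → -e3, X_7=(-4, 3, -6, -4)
t=7: X=(-4, 3, -6, -4), d=7 → -e4, X_8=(-4, 3, -6, -5)
t=8: X=(-4, 3, -6, -5), d=0 → +e1, X_9=(-3, 3, -6, -5)
t=9: X=(-3, 3, -6, -5), d=2 → +e2, X_10=(-3, 4, -6, -5)
t=10: X=(-3, 4, -6, -5), d=0 → +e1, X_11=(-2, 4, -6, -5)
t=11: X=(-2, 4, -6, -5), d=6 → +e4, X_12=(-2, 4, -6, -4)
t=12: X=(-2, 4, -6, -4), d=3 → -e2, X_13=(-2, 3, -6, -4)
t=13: X=(-2, 3, -6, -4), d=4 → +e3, X_14=(-2, 3, -5, -4)
t=14: X=(-2, 3, -5, -4), d=4 → +e3, X_15=(-2, 3, -4, -4)
t=15: X=(-2, 3, -4, -4), d=1 → -e1, X_16=(-3, 3, -4, -4)

(-3, 3, -4, -4)


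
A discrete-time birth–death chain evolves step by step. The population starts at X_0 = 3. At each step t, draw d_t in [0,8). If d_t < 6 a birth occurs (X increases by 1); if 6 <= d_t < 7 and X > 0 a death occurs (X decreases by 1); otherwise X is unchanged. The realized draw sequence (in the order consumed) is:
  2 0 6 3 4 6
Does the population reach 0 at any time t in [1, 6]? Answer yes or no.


t=0: X=3, d=2 → birth, X_1=4
t=1: X=4, d=0 → birth, X_2=5
t=2: X=5, d=6 → death, X_3=4
t=3: X=4, d=3 → birth, X_4=5
t=4: X=5, d=4 → birth, X_5=6
t=5: X=6, d=6 → death, X_6=5

no


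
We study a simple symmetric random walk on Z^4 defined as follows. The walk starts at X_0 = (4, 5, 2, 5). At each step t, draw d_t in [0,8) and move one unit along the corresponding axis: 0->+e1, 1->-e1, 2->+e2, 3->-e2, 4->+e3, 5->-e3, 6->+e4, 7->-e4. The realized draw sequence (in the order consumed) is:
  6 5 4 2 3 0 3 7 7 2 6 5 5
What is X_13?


t=0: X=(4, 5, 2, 5), d=6 → +e4, X_1=(4, 5, 2, 6)
t=1: X=(4, 5, 2, 6), d=5 → -e3, X_2=(4, 5, 1, 6)
t=2: X=(4, 5, 1, 6), d=4 → +e3, X_3=(4, 5, 2, 6)
t=3: X=(4, 5, 2, 6), d=2 → +e2, X_4=(4, 6, 2, 6)
t=4: X=(4, 6, 2, 6), d=3 → -e2, X_5=(4, 5, 2, 6)
t=5: X=(4, 5, 2, 6), d=0 → +e1, X_6=(5, 5, 2, 6)
t=6: X=(5, 5, 2, 6), d=3 → -e2, X_7=(5, 4, 2, 6)
t=7: X=(5, 4, 2, 6), d=7 → -e4, X_8=(5, 4, 2, 5)
t=8: X=(5, 4, 2, 5), d=7 → -e4, X_9=(5, 4, 2, 4)
t=9: X=(5, 4, 2, 4), d=2 → +e2, X_10=(5, 5, 2, 4)
t=10: X=(5, 5, 2, 4), d=6 → +e4, X_11=(5, 5, 2, 5)
t=11: X=(5, 5, 2, 5), d=5 → -e3, X_12=(5, 5, 1, 5)
t=12: X=(5, 5, 1, 5), d=5 → -e3, X_13=(5, 5, 0, 5)

(5, 5, 0, 5)


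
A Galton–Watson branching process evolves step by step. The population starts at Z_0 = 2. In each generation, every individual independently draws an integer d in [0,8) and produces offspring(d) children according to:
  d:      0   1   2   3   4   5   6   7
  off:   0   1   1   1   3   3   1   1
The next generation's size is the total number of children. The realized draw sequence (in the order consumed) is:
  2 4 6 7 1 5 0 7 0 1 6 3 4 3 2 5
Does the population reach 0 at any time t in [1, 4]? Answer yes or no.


no

gen 0: Z_0=2, draws=[2, 4], offspring=[1, 3], Z_1=4
gen 1: Z_1=4, draws=[6, 7, 1, 5], offspring=[1, 1, 1, 3], Z_2=6
gen 2: Z_2=6, draws=[0, 7, 0, 1, 6, 3], offspring=[0, 1, 0, 1, 1, 1], Z_3=4
gen 3: Z_3=4, draws=[4, 3, 2, 5], offspring=[3, 1, 1, 3], Z_4=8


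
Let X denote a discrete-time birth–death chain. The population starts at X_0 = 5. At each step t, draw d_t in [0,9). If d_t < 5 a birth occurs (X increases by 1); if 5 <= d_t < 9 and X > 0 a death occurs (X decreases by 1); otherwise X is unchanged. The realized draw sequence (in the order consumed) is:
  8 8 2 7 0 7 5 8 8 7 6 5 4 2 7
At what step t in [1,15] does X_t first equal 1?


t=0: X=5, d=8 → death, X_1=4
t=1: X=4, d=8 → death, X_2=3
t=2: X=3, d=2 → birth, X_3=4
t=3: X=4, d=7 → death, X_4=3
t=4: X=3, d=0 → birth, X_5=4
t=5: X=4, d=7 → death, X_6=3
t=6: X=3, d=5 → death, X_7=2
t=7: X=2, d=8 → death, X_8=1
t=8: X=1, d=8 → death, X_9=0
t=9: X=0, d=7 → hold, X_10=0
t=10: X=0, d=6 → hold, X_11=0
t=11: X=0, d=5 → hold, X_12=0
t=12: X=0, d=4 → birth, X_13=1
t=13: X=1, d=2 → birth, X_14=2
t=14: X=2, d=7 → death, X_15=1

8


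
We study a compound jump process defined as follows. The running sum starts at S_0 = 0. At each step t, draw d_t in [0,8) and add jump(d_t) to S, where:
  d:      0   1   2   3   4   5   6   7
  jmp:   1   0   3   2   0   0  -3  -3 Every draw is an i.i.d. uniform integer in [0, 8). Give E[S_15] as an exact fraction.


0

Outcome values over d=0..7: [1, 0, 3, 2, 0, 0, -3, -3]
Σy = 0, Σy² = 32, M = 8
μ = 0/8 = 0,  σ² = 32/8 − (0)² = 4
E[S_15] = 0 + 15·(0) = 0


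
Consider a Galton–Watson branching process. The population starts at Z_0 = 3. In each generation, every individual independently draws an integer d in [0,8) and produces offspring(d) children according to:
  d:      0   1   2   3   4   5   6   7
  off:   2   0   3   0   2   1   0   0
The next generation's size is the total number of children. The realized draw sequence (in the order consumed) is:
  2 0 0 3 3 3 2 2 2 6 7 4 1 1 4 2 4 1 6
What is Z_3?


gen 0: Z_0=3, draws=[2, 0, 0], offspring=[3, 2, 2], Z_1=7
gen 1: Z_1=7, draws=[3, 3, 3, 2, 2, 2, 6], offspring=[0, 0, 0, 3, 3, 3, 0], Z_2=9
gen 2: Z_2=9, draws=[7, 4, 1, 1, 4, 2, 4, 1, 6], offspring=[0, 2, 0, 0, 2, 3, 2, 0, 0], Z_3=9

9
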